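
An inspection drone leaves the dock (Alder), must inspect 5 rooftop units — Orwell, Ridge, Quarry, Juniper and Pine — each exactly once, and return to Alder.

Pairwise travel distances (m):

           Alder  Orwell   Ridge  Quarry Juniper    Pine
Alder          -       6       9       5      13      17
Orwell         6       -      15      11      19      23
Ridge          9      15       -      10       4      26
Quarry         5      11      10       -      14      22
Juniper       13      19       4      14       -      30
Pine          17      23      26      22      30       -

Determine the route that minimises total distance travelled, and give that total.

Minimum total distance: 78 m.

Alder-Orwell-Ridge-Quarry-Juniper-Pine-Alder: 6+15+10+14+30+17 = 92
Alder-Orwell-Ridge-Quarry-Pine-Juniper-Alder: 6+15+10+22+30+13 = 96
Alder-Orwell-Ridge-Juniper-Quarry-Pine-Alder: 6+15+4+14+22+17 = 78
Alder-Orwell-Ridge-Juniper-Pine-Quarry-Alder: 6+15+4+30+22+5 = 82
Alder-Orwell-Ridge-Pine-Quarry-Juniper-Alder: 6+15+26+22+14+13 = 96
Alder-Orwell-Ridge-Pine-Juniper-Quarry-Alder: 6+15+26+30+14+5 = 96
Alder-Orwell-Quarry-Ridge-Juniper-Pine-Alder: 6+11+10+4+30+17 = 78
Alder-Orwell-Quarry-Ridge-Pine-Juniper-Alder: 6+11+10+26+30+13 = 96
Alder-Orwell-Quarry-Juniper-Ridge-Pine-Alder: 6+11+14+4+26+17 = 78
Alder-Orwell-Quarry-Juniper-Pine-Ridge-Alder: 6+11+14+30+26+9 = 96
Alder-Orwell-Quarry-Pine-Ridge-Juniper-Alder: 6+11+22+26+4+13 = 82
Alder-Orwell-Quarry-Pine-Juniper-Ridge-Alder: 6+11+22+30+4+9 = 82
Alder-Orwell-Juniper-Ridge-Quarry-Pine-Alder: 6+19+4+10+22+17 = 78
Alder-Orwell-Juniper-Ridge-Pine-Quarry-Alder: 6+19+4+26+22+5 = 82
… (46 more)
The minimum is 78.
One optimal route: Alder → Orwell → Ridge → Juniper → Quarry → Pine → Alder (or its reverse).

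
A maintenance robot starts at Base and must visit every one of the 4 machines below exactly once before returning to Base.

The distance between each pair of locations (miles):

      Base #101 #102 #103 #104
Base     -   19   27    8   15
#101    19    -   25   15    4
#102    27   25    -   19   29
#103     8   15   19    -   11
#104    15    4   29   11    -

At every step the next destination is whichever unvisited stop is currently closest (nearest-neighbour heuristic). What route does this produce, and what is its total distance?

From Base: distances to unvisited — #103=8, #104=15, #101=19, #102=27. Nearest is #103 (8).
From #103: distances to unvisited — #104=11, #101=15, #102=19. Nearest is #104 (11).
From #104: distances to unvisited — #101=4, #102=29. Nearest is #101 (4).
From #101: distances to unvisited — #102=25. Nearest is #102 (25).
Return #102→Base: 27.
Total = 8 + 11 + 4 + 25 + 27 = 75.

Nearest-neighbour total = 75 miles; route Base → #103 → #104 → #101 → #102 → Base.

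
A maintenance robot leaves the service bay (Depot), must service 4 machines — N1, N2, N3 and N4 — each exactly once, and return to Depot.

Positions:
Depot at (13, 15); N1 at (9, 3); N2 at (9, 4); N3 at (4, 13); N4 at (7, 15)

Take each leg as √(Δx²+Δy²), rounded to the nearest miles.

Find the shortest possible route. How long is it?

Depot - N1 - N2 - N3 - N4 - Depot: 13+1+10+4+6 = 34
Depot - N1 - N2 - N4 - N3 - Depot: 13+1+11+4+9 = 38
Depot - N1 - N3 - N2 - N4 - Depot: 13+11+10+11+6 = 51
Depot - N1 - N3 - N4 - N2 - Depot: 13+11+4+11+12 = 51
Depot - N1 - N4 - N2 - N3 - Depot: 13+12+11+10+9 = 55
Depot - N1 - N4 - N3 - N2 - Depot: 13+12+4+10+12 = 51
Depot - N2 - N1 - N3 - N4 - Depot: 12+1+11+4+6 = 34
Depot - N2 - N1 - N4 - N3 - Depot: 12+1+12+4+9 = 38
Depot - N2 - N3 - N1 - N4 - Depot: 12+10+11+12+6 = 51
Depot - N2 - N4 - N1 - N3 - Depot: 12+11+12+11+9 = 55
Depot - N3 - N1 - N2 - N4 - Depot: 9+11+1+11+6 = 38
Depot - N3 - N2 - N1 - N4 - Depot: 9+10+1+12+6 = 38
The minimum is 34.
One optimal route: Depot → N1 → N2 → N3 → N4 → Depot (or its reverse).

Minimum total distance: 34 miles.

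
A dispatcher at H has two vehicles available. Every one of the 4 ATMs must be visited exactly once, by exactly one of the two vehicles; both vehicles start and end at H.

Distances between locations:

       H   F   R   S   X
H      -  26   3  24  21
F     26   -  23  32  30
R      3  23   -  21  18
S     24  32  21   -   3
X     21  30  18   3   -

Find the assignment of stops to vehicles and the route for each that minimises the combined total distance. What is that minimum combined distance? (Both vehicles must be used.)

88 — the smallest possible combined total.

Try each way of splitting the stops between the two vehicles (each non-empty) and, for each split, find the best tour for each vehicle:
  {F} + {R, S, X}: 52 + 48 = 100
  {R} + {F, S, X}: 6 + 82 = 88
  {F, R} + {S, X}: 52 + 48 = 100
  {S} + {F, R, X}: 48 + 77 = 125
  {F, S} + {R, X}: 82 + 42 = 124
  {R, S} + {F, X}: 48 + 77 = 125
  … (7 splits in total)
Best: vehicle 1 H → R → H = 6; vehicle 2 H → F → S → X → H = 82; combined 88.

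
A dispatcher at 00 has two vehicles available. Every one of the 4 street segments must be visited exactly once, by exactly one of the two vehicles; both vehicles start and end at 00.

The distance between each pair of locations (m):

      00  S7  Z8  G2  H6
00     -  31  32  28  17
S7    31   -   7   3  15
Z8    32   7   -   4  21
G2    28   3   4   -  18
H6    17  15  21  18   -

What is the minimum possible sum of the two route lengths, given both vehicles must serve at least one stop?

Minimum combined distance: 104 m.

There are 2^3 − 1 = 7 ways to divide the 4 stops into two non-empty groups. For each, the best each vehicle can do is its own shortest tour through its group:
  {S7} + {Z8, G2, H6}: 62 + 70 = 132
  {Z8} + {S7, G2, H6}: 64 + 63 = 127
  {S7, Z8} + {G2, H6}: 70 + 63 = 133
  {G2} + {S7, Z8, H6}: 56 + 71 = 127
  {S7, G2} + {Z8, H6}: 62 + 70 = 132
  {Z8, G2} + {S7, H6}: 64 + 63 = 127
  … (7 splits in total)
  {S7, Z8, G2} + {H6}: 70 + 34 = 104  ← best
Best: vehicle 1 00 → S7 → Z8 → G2 → 00 = 70; vehicle 2 00 → H6 → 00 = 34; combined 104.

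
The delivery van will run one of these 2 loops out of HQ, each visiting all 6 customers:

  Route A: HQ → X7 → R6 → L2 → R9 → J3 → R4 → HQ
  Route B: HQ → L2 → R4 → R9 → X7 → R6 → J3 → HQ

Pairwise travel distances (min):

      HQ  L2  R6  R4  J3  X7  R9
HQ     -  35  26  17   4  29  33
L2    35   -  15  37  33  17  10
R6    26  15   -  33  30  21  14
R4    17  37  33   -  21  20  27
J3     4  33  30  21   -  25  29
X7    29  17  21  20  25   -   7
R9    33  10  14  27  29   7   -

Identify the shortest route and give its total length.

Route A: 29 + 21 + 15 + 10 + 29 + 21 + 17 = 142
Route B: 35 + 37 + 27 + 7 + 21 + 30 + 4 = 161

142 min — Route A is the shortest.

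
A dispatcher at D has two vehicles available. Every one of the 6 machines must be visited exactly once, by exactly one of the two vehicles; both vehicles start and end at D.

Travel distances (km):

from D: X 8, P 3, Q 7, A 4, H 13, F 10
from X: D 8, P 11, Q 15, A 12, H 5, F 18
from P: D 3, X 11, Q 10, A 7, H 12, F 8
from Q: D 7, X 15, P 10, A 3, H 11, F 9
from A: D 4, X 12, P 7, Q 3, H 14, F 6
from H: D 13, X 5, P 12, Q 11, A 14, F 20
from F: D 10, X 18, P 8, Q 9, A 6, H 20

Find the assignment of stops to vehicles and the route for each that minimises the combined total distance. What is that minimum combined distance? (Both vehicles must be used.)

Minimum combined distance: 49 km.

Check every non-empty split of the stops between the two vehicles; for each half take its own optimal tour:
  {X} + {P, Q, A, H, F}: 16 + 44 = 60
  {P} + {X, Q, A, H, F}: 6 + 43 = 49
  {X, P} + {Q, A, H, F}: 22 + 43 = 65
  {Q} + {X, P, A, H, F}: 14 + 43 = 57
  {X, Q} + {P, A, H, F}: 30 + 43 = 73
  {P, Q} + {X, A, H, F}: 20 + 43 = 63
  … (31 splits in total)
Best: vehicle 1 D → P → D = 6; vehicle 2 D → X → H → Q → A → F → D = 43; combined 49.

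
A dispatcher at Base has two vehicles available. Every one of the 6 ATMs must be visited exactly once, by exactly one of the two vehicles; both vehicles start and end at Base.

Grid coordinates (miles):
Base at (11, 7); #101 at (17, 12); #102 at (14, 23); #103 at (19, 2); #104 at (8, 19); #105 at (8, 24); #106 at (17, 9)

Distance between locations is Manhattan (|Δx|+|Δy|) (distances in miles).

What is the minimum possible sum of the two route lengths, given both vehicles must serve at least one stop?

Check every non-empty split of the stops between the two vehicles; for each half take its own optimal tour:
  {#101} + {#102, #103, #104, #105, #106}: 22 + 66 = 88
  {#102} + {#101, #103, #104, #105, #106}: 38 + 66 = 104
  {#101, #102} + {#103, #104, #105, #106}: 44 + 66 = 110
  {#103} + {#101, #102, #104, #105, #106}: 26 + 52 = 78
  {#101, #103} + {#102, #104, #105, #106}: 36 + 52 = 88
  {#102, #103} + {#101, #104, #105, #106}: 58 + 52 = 110
  … (31 splits in total)
Best: vehicle 1 Base → #103 → Base = 26; vehicle 2 Base → #104 → #105 → #102 → #101 → #106 → Base = 52; combined 78.

Minimum combined distance: 78 miles.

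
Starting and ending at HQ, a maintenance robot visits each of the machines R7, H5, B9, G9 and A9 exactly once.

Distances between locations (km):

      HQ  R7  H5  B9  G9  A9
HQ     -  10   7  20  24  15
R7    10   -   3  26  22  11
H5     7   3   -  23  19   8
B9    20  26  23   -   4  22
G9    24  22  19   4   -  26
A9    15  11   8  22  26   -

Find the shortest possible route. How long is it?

There are 60 distinct closed tours to check (reversals are equivalent).
HQ → R7 → H5 → B9 → G9 → A9 → HQ: 10+3+23+4+26+15 = 81
HQ → R7 → H5 → B9 → A9 → G9 → HQ: 10+3+23+22+26+24 = 108
HQ → R7 → H5 → G9 → B9 → A9 → HQ: 10+3+19+4+22+15 = 73
HQ → R7 → H5 → G9 → A9 → B9 → HQ: 10+3+19+26+22+20 = 100
HQ → R7 → H5 → A9 → B9 → G9 → HQ: 10+3+8+22+4+24 = 71
HQ → R7 → H5 → A9 → G9 → B9 → HQ: 10+3+8+26+4+20 = 71
HQ → R7 → B9 → H5 → G9 → A9 → HQ: 10+26+23+19+26+15 = 119
HQ → R7 → B9 → H5 → A9 → G9 → HQ: 10+26+23+8+26+24 = 117
HQ → R7 → B9 → G9 → H5 → A9 → HQ: 10+26+4+19+8+15 = 82
HQ → R7 → B9 → G9 → A9 → H5 → HQ: 10+26+4+26+8+7 = 81
HQ → R7 → B9 → A9 → H5 → G9 → HQ: 10+26+22+8+19+24 = 109
HQ → R7 → B9 → A9 → G9 → H5 → HQ: 10+26+22+26+19+7 = 110
HQ → R7 → G9 → H5 → B9 → A9 → HQ: 10+22+19+23+22+15 = 111
HQ → R7 → G9 → H5 → A9 → B9 → HQ: 10+22+19+8+22+20 = 101
… (46 more)
The minimum is 71.
One optimal route: HQ → R7 → H5 → A9 → B9 → G9 → HQ (or its reverse).

Minimum total distance: 71 km.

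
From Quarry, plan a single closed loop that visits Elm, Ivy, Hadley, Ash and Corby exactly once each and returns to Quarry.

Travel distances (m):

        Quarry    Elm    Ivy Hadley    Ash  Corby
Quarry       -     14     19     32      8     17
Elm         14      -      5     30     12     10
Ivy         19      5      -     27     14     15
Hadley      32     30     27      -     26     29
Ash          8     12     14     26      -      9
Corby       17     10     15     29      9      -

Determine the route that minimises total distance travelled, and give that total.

Shortest round trip = 91 m.

Quarry-Elm-Ivy-Hadley-Ash-Corby-Quarry: 14+5+27+26+9+17 = 98
Quarry-Elm-Ivy-Hadley-Corby-Ash-Quarry: 14+5+27+29+9+8 = 92
Quarry-Elm-Ivy-Ash-Hadley-Corby-Quarry: 14+5+14+26+29+17 = 105
Quarry-Elm-Ivy-Ash-Corby-Hadley-Quarry: 14+5+14+9+29+32 = 103
Quarry-Elm-Ivy-Corby-Hadley-Ash-Quarry: 14+5+15+29+26+8 = 97
Quarry-Elm-Ivy-Corby-Ash-Hadley-Quarry: 14+5+15+9+26+32 = 101
Quarry-Elm-Hadley-Ivy-Ash-Corby-Quarry: 14+30+27+14+9+17 = 111
Quarry-Elm-Hadley-Ivy-Corby-Ash-Quarry: 14+30+27+15+9+8 = 103
Quarry-Elm-Hadley-Ash-Ivy-Corby-Quarry: 14+30+26+14+15+17 = 116
Quarry-Elm-Hadley-Ash-Corby-Ivy-Quarry: 14+30+26+9+15+19 = 113
Quarry-Elm-Hadley-Corby-Ivy-Ash-Quarry: 14+30+29+15+14+8 = 110
Quarry-Elm-Hadley-Corby-Ash-Ivy-Quarry: 14+30+29+9+14+19 = 115
Quarry-Elm-Ash-Ivy-Hadley-Corby-Quarry: 14+12+14+27+29+17 = 113
Quarry-Elm-Ash-Ivy-Corby-Hadley-Quarry: 14+12+14+15+29+32 = 116
… (46 more)
Quarry-Hadley-Ivy-Elm-Corby-Ash-Quarry: 32+27+5+10+9+8 = 91  ← best
The minimum is 91.
One optimal route: Quarry → Hadley → Ivy → Elm → Corby → Ash → Quarry (or its reverse).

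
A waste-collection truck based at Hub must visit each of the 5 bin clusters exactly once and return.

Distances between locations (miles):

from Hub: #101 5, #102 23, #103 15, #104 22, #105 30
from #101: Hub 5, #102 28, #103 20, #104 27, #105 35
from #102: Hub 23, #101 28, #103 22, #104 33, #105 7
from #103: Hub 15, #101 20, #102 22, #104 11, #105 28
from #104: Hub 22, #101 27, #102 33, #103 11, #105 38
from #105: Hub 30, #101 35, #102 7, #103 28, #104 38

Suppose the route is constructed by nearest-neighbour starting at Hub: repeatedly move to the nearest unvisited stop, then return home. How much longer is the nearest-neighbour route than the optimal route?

The nearest-neighbour route is 5 miles longer than optimal.

Hub: #101=5, #103=15, #104=22, #102=23, #105=30 ⇒ #101
#101: #103=20, #104=27, #102=28, #105=35 ⇒ #103
#103: #104=11, #102=22, #105=28 ⇒ #104
#104: #102=33, #105=38 ⇒ #102
#102: #105=7 ⇒ #105
NN route Hub → #101 → #103 → #104 → #102 → #105 → Hub costs 106.
Optimal: Hub → #101 → #102 → #105 → #103 → #104 → Hub costs 101 (by enumerating all 60 distinct tours).
Excess = 106 − 101 = 5.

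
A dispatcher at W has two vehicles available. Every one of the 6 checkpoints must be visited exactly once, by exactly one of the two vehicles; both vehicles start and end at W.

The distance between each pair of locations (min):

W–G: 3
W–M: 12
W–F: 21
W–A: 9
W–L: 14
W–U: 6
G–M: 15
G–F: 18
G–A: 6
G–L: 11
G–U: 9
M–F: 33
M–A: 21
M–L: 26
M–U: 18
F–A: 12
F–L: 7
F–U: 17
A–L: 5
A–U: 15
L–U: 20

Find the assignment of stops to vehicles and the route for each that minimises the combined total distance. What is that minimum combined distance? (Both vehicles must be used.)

Minimum combined distance: 68 min.

Try each way of splitting the stops between the two vehicles (each non-empty) and, for each split, find the best tour for each vehicle:
  {G} + {M, F, A, L, U}: 6 + 68 = 74
  {M} + {G, F, A, L, U}: 24 + 44 = 68
  {G, M} + {F, A, L, U}: 30 + 44 = 74
  {F} + {G, M, A, L, U}: 42 + 64 = 106
  {G, F} + {M, A, L, U}: 42 + 64 = 106
  {M, F} + {G, A, L, U}: 66 + 40 = 106
  … (31 splits in total)
Best: vehicle 1 W → M → W = 24; vehicle 2 W → G → A → L → F → U → W = 44; combined 68.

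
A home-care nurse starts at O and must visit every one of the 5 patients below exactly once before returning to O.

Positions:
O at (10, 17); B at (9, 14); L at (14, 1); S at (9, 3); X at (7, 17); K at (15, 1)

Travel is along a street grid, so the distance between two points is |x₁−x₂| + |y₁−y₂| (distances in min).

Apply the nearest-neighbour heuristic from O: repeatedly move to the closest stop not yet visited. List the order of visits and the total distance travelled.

At O the remaining stops are X 3, B 4, S 15, L 20, K 21; go to X.
At X the remaining stops are B 5, S 16, L 23, K 24; go to B.
At B the remaining stops are S 11, L 18, K 19; go to S.
At S the remaining stops are L 7, K 8; go to L.
At L the remaining stops are K 1; go to K.
Return K→O: 21.
Total = 3 + 5 + 11 + 7 + 1 + 21 = 48.

48 min along O → X → B → S → L → K → O.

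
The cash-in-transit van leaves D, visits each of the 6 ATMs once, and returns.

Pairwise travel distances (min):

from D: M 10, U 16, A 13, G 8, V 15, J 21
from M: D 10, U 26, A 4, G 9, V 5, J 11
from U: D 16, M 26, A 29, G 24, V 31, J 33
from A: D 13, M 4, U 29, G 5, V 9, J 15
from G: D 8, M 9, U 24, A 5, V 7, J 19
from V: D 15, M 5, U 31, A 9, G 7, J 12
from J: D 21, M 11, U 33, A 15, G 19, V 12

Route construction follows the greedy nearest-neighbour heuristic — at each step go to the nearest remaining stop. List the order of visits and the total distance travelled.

Nearest-neighbour total = 83 min; route D → G → A → M → V → J → U → D.

From D: distances to unvisited — G=8, M=10, A=13, V=15, U=16, J=21. Nearest is G (8).
From G: distances to unvisited — A=5, V=7, M=9, J=19, U=24. Nearest is A (5).
From A: distances to unvisited — M=4, V=9, J=15, U=29. Nearest is M (4).
From M: distances to unvisited — V=5, J=11, U=26. Nearest is V (5).
From V: distances to unvisited — J=12, U=31. Nearest is J (12).
From J: distances to unvisited — U=33. Nearest is U (33).
Return U→D: 16.
Total = 8 + 5 + 4 + 5 + 12 + 33 + 16 = 83.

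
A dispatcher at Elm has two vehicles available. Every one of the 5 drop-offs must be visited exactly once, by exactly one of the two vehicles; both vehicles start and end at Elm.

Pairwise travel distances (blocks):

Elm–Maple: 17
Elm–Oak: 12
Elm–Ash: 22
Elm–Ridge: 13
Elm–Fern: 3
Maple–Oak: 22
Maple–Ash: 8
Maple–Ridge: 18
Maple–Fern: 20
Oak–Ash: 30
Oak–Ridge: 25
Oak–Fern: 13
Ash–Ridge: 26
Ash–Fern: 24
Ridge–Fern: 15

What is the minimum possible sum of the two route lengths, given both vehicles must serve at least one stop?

Try each way of splitting the stops between the two vehicles (each non-empty) and, for each split, find the best tour for each vehicle:
  {Maple} + {Oak, Ash, Ridge, Fern}: 34 + 85 = 119
  {Oak} + {Maple, Ash, Ridge, Fern}: 24 + 66 = 90
  {Maple, Oak} + {Ash, Ridge, Fern}: 51 + 66 = 117
  {Ash} + {Maple, Oak, Ridge, Fern}: 44 + 69 = 113
  {Maple, Ash} + {Oak, Ridge, Fern}: 47 + 53 = 100
  {Oak, Ash} + {Maple, Ridge, Fern}: 64 + 53 = 117
  … (15 splits in total)
  {Maple, Oak, Ash, Ridge} + {Fern}: 81 + 6 = 87  ← best
Best: vehicle 1 Elm → Oak → Maple → Ash → Ridge → Elm = 81; vehicle 2 Elm → Fern → Elm = 6; combined 87.

87 blocks — the smallest possible combined total.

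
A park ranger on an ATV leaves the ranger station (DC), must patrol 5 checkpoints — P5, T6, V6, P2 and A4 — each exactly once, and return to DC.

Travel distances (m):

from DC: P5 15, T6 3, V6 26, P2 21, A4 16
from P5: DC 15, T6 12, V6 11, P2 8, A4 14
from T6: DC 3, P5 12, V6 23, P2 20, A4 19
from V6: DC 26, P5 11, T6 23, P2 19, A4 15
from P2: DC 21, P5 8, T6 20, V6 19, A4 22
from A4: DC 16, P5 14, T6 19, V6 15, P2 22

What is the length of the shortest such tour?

There are 60 distinct closed tours to check (reversals are equivalent).
DC - P5 - T6 - V6 - P2 - A4 - DC: 15+12+23+19+22+16 = 107
DC - P5 - T6 - V6 - A4 - P2 - DC: 15+12+23+15+22+21 = 108
DC - P5 - T6 - P2 - V6 - A4 - DC: 15+12+20+19+15+16 = 97
DC - P5 - T6 - P2 - A4 - V6 - DC: 15+12+20+22+15+26 = 110
DC - P5 - T6 - A4 - V6 - P2 - DC: 15+12+19+15+19+21 = 101
DC - P5 - T6 - A4 - P2 - V6 - DC: 15+12+19+22+19+26 = 113
DC - P5 - V6 - T6 - P2 - A4 - DC: 15+11+23+20+22+16 = 107
DC - P5 - V6 - T6 - A4 - P2 - DC: 15+11+23+19+22+21 = 111
DC - P5 - V6 - P2 - T6 - A4 - DC: 15+11+19+20+19+16 = 100
DC - P5 - V6 - P2 - A4 - T6 - DC: 15+11+19+22+19+3 = 89
DC - P5 - V6 - A4 - T6 - P2 - DC: 15+11+15+19+20+21 = 101
DC - P5 - V6 - A4 - P2 - T6 - DC: 15+11+15+22+20+3 = 86
DC - P5 - P2 - T6 - V6 - A4 - DC: 15+8+20+23+15+16 = 97
DC - P5 - P2 - T6 - A4 - V6 - DC: 15+8+20+19+15+26 = 103
… (46 more)
DC - T6 - P5 - P2 - V6 - A4 - DC: 3+12+8+19+15+16 = 73  ← best
The minimum is 73.
One optimal route: DC → T6 → P5 → P2 → V6 → A4 → DC (or its reverse).

Minimum total distance: 73 m.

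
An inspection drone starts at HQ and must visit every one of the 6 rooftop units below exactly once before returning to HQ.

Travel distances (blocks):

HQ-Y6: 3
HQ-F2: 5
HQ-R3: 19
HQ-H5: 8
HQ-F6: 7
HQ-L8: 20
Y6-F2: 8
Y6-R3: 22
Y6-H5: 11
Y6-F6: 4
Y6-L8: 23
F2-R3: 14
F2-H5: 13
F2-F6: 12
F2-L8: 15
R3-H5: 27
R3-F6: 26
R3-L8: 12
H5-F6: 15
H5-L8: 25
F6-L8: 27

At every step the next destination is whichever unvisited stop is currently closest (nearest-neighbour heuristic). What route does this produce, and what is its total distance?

Nearest-neighbour total = 88 blocks; route HQ → Y6 → F6 → F2 → H5 → L8 → R3 → HQ.

At HQ the remaining stops are Y6 3, F2 5, F6 7, H5 8, R3 19, L8 20; go to Y6.
At Y6 the remaining stops are F6 4, F2 8, H5 11, R3 22, L8 23; go to F6.
At F6 the remaining stops are F2 12, H5 15, R3 26, L8 27; go to F2.
At F2 the remaining stops are H5 13, R3 14, L8 15; go to H5.
At H5 the remaining stops are L8 25, R3 27; go to L8.
At L8 the remaining stops are R3 12; go to R3.
Return R3→HQ: 19.
Total = 3 + 4 + 12 + 13 + 25 + 12 + 19 = 88.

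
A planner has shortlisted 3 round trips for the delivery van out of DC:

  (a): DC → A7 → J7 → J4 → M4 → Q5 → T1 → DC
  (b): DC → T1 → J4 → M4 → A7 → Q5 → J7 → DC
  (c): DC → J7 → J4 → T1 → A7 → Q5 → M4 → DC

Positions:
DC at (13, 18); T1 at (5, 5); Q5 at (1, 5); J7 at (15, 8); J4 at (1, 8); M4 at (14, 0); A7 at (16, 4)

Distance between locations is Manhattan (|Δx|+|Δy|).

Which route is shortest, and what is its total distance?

(a): 17 + 5 + 14 + 21 + 18 + 4 + 21 = 100
(b): 21 + 7 + 21 + 6 + 16 + 17 + 12 = 100
(c): 12 + 14 + 7 + 12 + 16 + 18 + 19 = 98

98 — (c) is the shortest.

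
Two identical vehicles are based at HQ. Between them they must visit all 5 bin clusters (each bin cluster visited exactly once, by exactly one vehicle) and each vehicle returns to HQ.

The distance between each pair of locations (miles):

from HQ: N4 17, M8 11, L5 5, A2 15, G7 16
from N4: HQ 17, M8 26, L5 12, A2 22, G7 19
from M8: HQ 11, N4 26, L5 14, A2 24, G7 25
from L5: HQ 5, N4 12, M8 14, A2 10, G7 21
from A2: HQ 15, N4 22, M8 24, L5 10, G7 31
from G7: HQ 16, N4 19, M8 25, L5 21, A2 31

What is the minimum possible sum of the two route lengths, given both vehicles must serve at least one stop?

94 miles — the smallest possible combined total.

There are 2^4 − 1 = 15 ways to divide the 5 stops into two non-empty groups. For each, the best each vehicle can do is its own shortest tour through its group:
  {N4} + {M8, L5, A2, G7}: 34 + 80 = 114
  {M8} + {N4, L5, A2, G7}: 22 + 72 = 94
  {N4, M8} + {L5, A2, G7}: 54 + 62 = 116
  {L5} + {N4, M8, A2, G7}: 10 + 92 = 102
  {N4, L5} + {M8, A2, G7}: 34 + 80 = 114
  {M8, L5} + {N4, A2, G7}: 30 + 72 = 102
  … (15 splits in total)
Best: vehicle 1 HQ → M8 → HQ = 22; vehicle 2 HQ → L5 → A2 → N4 → G7 → HQ = 72; combined 94.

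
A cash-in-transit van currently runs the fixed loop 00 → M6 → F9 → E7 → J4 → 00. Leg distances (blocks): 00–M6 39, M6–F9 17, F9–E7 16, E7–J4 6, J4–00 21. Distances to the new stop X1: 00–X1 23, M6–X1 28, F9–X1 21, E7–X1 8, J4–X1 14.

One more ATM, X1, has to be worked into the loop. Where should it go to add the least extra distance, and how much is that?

Insertion cost between consecutive stops i–j is d(i,X1) + d(X1,j) − d(i,j):
  between 00 and M6: 23 + 28 − 39 = 12
  between M6 and F9: 28 + 21 − 17 = 32
  between F9 and E7: 21 + 8 − 16 = 13
  between E7 and J4: 8 + 14 − 6 = 16
  between J4 and 00: 14 + 23 − 21 = 16
Cheapest insertion is between 00 and M6, adding 12.
New total = 99 + 12 = 111.

Minimum extra distance: 12 blocks, inserting X1 between 00 and M6.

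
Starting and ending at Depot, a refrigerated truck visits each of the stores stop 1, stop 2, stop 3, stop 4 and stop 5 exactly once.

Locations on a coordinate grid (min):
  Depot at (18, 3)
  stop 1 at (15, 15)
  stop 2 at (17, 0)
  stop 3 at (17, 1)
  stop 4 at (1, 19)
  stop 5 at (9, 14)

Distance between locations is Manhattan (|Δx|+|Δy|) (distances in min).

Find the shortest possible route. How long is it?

There are 60 distinct closed tours to check (reversals are equivalent).
Depot → stop 1 → stop 2 → stop 3 → stop 4 → stop 5 → Depot: 15+17+1+34+13+20 = 100
Depot → stop 1 → stop 2 → stop 3 → stop 5 → stop 4 → Depot: 15+17+1+21+13+33 = 100
Depot → stop 1 → stop 2 → stop 4 → stop 3 → stop 5 → Depot: 15+17+35+34+21+20 = 142
Depot → stop 1 → stop 2 → stop 4 → stop 5 → stop 3 → Depot: 15+17+35+13+21+3 = 104
Depot → stop 1 → stop 2 → stop 5 → stop 3 → stop 4 → Depot: 15+17+22+21+34+33 = 142
Depot → stop 1 → stop 2 → stop 5 → stop 4 → stop 3 → Depot: 15+17+22+13+34+3 = 104
Depot → stop 1 → stop 3 → stop 2 → stop 4 → stop 5 → Depot: 15+16+1+35+13+20 = 100
Depot → stop 1 → stop 3 → stop 2 → stop 5 → stop 4 → Depot: 15+16+1+22+13+33 = 100
Depot → stop 1 → stop 3 → stop 4 → stop 2 → stop 5 → Depot: 15+16+34+35+22+20 = 142
Depot → stop 1 → stop 3 → stop 4 → stop 5 → stop 2 → Depot: 15+16+34+13+22+4 = 104
Depot → stop 1 → stop 3 → stop 5 → stop 2 → stop 4 → Depot: 15+16+21+22+35+33 = 142
Depot → stop 1 → stop 3 → stop 5 → stop 4 → stop 2 → Depot: 15+16+21+13+35+4 = 104
Depot → stop 1 → stop 4 → stop 2 → stop 3 → stop 5 → Depot: 15+18+35+1+21+20 = 110
Depot → stop 1 → stop 4 → stop 2 → stop 5 → stop 3 → Depot: 15+18+35+22+21+3 = 114
… (46 more)
Depot → stop 1 → stop 4 → stop 5 → stop 2 → stop 3 → Depot: 15+18+13+22+1+3 = 72  ← best
The minimum is 72.
One optimal route: Depot → stop 1 → stop 4 → stop 5 → stop 2 → stop 3 → Depot (or its reverse).

72 min — the shortest possible round trip.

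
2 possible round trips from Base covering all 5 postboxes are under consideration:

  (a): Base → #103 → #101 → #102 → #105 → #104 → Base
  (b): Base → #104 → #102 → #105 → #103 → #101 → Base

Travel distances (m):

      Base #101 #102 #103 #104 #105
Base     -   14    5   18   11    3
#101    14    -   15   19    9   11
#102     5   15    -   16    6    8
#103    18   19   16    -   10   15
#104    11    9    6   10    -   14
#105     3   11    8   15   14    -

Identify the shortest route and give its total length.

(a): 18 + 19 + 15 + 8 + 14 + 11 = 85
(b): 11 + 6 + 8 + 15 + 19 + 14 = 73

73 m — (b) is the shortest.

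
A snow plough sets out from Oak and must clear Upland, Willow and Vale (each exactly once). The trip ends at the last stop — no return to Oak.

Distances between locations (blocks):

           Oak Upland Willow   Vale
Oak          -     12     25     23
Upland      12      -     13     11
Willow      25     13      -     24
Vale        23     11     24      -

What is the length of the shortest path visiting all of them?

Shortest open route: 47 blocks.

There are 3! = 6 possible orderings.
Oak → Upland → Willow → Vale: 12+13+24 = 49
Oak → Upland → Vale → Willow: 12+11+24 = 47
Oak → Willow → Upland → Vale: 25+13+11 = 49
Oak → Willow → Vale → Upland: 25+24+11 = 60
Oak → Vale → Upland → Willow: 23+11+13 = 47
Oak → Vale → Willow → Upland: 23+24+13 = 60
The minimum is 47.
One shortest path: Oak → Upland → Vale → Willow.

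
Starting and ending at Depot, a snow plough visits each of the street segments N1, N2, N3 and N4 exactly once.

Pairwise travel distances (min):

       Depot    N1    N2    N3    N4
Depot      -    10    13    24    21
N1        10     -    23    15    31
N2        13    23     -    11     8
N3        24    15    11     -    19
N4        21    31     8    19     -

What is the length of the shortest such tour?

65 min — the shortest possible round trip.

There are 12 distinct closed tours to check (reversals are equivalent).
Depot → N1 → N2 → N3 → N4 → Depot: 10+23+11+19+21 = 84
Depot → N1 → N2 → N4 → N3 → Depot: 10+23+8+19+24 = 84
Depot → N1 → N3 → N2 → N4 → Depot: 10+15+11+8+21 = 65
Depot → N1 → N3 → N4 → N2 → Depot: 10+15+19+8+13 = 65
Depot → N1 → N4 → N2 → N3 → Depot: 10+31+8+11+24 = 84
Depot → N1 → N4 → N3 → N2 → Depot: 10+31+19+11+13 = 84
Depot → N2 → N1 → N3 → N4 → Depot: 13+23+15+19+21 = 91
Depot → N2 → N1 → N4 → N3 → Depot: 13+23+31+19+24 = 110
Depot → N2 → N3 → N1 → N4 → Depot: 13+11+15+31+21 = 91
Depot → N2 → N4 → N1 → N3 → Depot: 13+8+31+15+24 = 91
Depot → N3 → N1 → N2 → N4 → Depot: 24+15+23+8+21 = 91
Depot → N3 → N2 → N1 → N4 → Depot: 24+11+23+31+21 = 110
The minimum is 65.
One optimal route: Depot → N1 → N3 → N2 → N4 → Depot (or its reverse).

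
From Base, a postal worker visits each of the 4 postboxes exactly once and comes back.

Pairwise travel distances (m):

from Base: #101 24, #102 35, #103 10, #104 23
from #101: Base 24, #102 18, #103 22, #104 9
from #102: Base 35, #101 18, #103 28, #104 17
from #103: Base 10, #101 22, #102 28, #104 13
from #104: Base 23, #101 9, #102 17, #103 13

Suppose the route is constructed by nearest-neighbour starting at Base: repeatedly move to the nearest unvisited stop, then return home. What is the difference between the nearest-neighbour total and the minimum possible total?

Excess over optimum: 3 m.

Base: #103=10, #104=23, #101=24, #102=35 ⇒ #103
#103: #104=13, #101=22, #102=28 ⇒ #104
#104: #101=9, #102=17 ⇒ #101
#101: #102=18 ⇒ #102
NN route Base → #103 → #104 → #101 → #102 → Base costs 85.
Optimal: Base → #101 → #102 → #104 → #103 → Base costs 82 (by enumerating all 12 distinct tours).
Excess = 85 − 82 = 3.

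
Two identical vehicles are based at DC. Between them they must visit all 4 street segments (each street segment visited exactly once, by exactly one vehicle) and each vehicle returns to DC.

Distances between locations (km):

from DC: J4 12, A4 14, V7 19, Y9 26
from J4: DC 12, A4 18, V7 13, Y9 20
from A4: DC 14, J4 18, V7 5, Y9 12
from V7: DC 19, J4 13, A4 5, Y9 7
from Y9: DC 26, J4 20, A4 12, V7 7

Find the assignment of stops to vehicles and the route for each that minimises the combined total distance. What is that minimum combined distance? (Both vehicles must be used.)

Check every non-empty split of the stops between the two vehicles; for each half take its own optimal tour:
  {J4} + {A4, V7, Y9}: 24 + 52 = 76
  {A4} + {J4, V7, Y9}: 28 + 58 = 86
  {J4, A4} + {V7, Y9}: 44 + 52 = 96
  {V7} + {J4, A4, Y9}: 38 + 58 = 96
  {J4, V7} + {A4, Y9}: 44 + 52 = 96
  {A4, V7} + {J4, Y9}: 38 + 58 = 96
  … (7 splits in total)
Best: vehicle 1 DC → J4 → DC = 24; vehicle 2 DC → A4 → V7 → Y9 → DC = 52; combined 76.

76 km — the smallest possible combined total.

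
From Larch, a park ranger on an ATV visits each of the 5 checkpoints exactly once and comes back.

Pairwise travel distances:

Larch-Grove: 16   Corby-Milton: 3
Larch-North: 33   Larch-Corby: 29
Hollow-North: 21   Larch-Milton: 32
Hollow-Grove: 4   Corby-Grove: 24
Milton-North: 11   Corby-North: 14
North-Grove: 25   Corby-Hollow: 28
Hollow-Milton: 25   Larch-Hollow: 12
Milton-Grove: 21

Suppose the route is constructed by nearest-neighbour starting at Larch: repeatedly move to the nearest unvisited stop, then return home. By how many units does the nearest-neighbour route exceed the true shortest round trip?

From Larch: Hollow=12, Grove=16, Corby=29, Milton=32, North=33 → choose Hollow (12).
From Hollow: Grove=4, North=21, Milton=25, Corby=28 → choose Grove (4).
From Grove: Milton=21, Corby=24, North=25 → choose Milton (21).
From Milton: Corby=3, North=11 → choose Corby (3).
From Corby: North=14 → choose North (14).
NN route Larch → Hollow → Grove → Milton → Corby → North → Larch costs 87.
Optimal: Larch → Corby → Milton → North → Hollow → Grove → Larch costs 84 (by enumerating all 60 distinct tours).
Excess = 87 − 84 = 3.

The nearest-neighbour route is 3 longer than optimal.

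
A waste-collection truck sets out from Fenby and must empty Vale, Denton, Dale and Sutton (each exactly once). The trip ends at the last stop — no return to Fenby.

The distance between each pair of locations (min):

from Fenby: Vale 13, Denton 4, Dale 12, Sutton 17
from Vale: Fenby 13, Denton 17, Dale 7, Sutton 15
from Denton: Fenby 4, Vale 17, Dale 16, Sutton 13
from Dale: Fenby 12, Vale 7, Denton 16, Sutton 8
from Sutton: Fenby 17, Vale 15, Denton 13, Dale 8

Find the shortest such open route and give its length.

32 min — the minimum one-way total.

There are 4! = 24 possible orderings.
Fenby - Vale - Denton - Dale - Sutton: 13+17+16+8 = 54
Fenby - Vale - Denton - Sutton - Dale: 13+17+13+8 = 51
Fenby - Vale - Dale - Denton - Sutton: 13+7+16+13 = 49
Fenby - Vale - Dale - Sutton - Denton: 13+7+8+13 = 41
Fenby - Vale - Sutton - Denton - Dale: 13+15+13+16 = 57
Fenby - Vale - Sutton - Dale - Denton: 13+15+8+16 = 52
Fenby - Denton - Vale - Dale - Sutton: 4+17+7+8 = 36
Fenby - Denton - Vale - Sutton - Dale: 4+17+15+8 = 44
Fenby - Denton - Dale - Vale - Sutton: 4+16+7+15 = 42
Fenby - Denton - Dale - Sutton - Vale: 4+16+8+15 = 43
Fenby - Denton - Sutton - Vale - Dale: 4+13+15+7 = 39
Fenby - Denton - Sutton - Dale - Vale: 4+13+8+7 = 32
Fenby - Dale - Vale - Denton - Sutton: 12+7+17+13 = 49
Fenby - Dale - Vale - Sutton - Denton: 12+7+15+13 = 47
… (10 more)
The minimum is 32.
One shortest path: Fenby → Denton → Sutton → Dale → Vale.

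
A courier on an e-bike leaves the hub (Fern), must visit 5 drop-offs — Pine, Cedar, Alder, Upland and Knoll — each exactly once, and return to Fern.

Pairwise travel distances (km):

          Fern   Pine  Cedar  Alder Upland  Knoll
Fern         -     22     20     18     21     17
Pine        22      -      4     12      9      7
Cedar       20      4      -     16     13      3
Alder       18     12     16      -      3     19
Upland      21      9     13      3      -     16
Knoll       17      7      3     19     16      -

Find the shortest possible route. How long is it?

54 km — the shortest possible round trip.

There are 60 distinct closed tours to check (reversals are equivalent).
Fern-Pine-Cedar-Alder-Upland-Knoll-Fern: 22+4+16+3+16+17 = 78
Fern-Pine-Cedar-Alder-Knoll-Upland-Fern: 22+4+16+19+16+21 = 98
Fern-Pine-Cedar-Upland-Alder-Knoll-Fern: 22+4+13+3+19+17 = 78
Fern-Pine-Cedar-Upland-Knoll-Alder-Fern: 22+4+13+16+19+18 = 92
Fern-Pine-Cedar-Knoll-Alder-Upland-Fern: 22+4+3+19+3+21 = 72
Fern-Pine-Cedar-Knoll-Upland-Alder-Fern: 22+4+3+16+3+18 = 66
Fern-Pine-Alder-Cedar-Upland-Knoll-Fern: 22+12+16+13+16+17 = 96
Fern-Pine-Alder-Cedar-Knoll-Upland-Fern: 22+12+16+3+16+21 = 90
Fern-Pine-Alder-Upland-Cedar-Knoll-Fern: 22+12+3+13+3+17 = 70
Fern-Pine-Alder-Upland-Knoll-Cedar-Fern: 22+12+3+16+3+20 = 76
Fern-Pine-Alder-Knoll-Cedar-Upland-Fern: 22+12+19+3+13+21 = 90
Fern-Pine-Alder-Knoll-Upland-Cedar-Fern: 22+12+19+16+13+20 = 102
Fern-Pine-Upland-Cedar-Alder-Knoll-Fern: 22+9+13+16+19+17 = 96
Fern-Pine-Upland-Cedar-Knoll-Alder-Fern: 22+9+13+3+19+18 = 84
… (46 more)
Fern-Alder-Upland-Pine-Cedar-Knoll-Fern: 18+3+9+4+3+17 = 54  ← best
The minimum is 54.
One optimal route: Fern → Alder → Upland → Pine → Cedar → Knoll → Fern (or its reverse).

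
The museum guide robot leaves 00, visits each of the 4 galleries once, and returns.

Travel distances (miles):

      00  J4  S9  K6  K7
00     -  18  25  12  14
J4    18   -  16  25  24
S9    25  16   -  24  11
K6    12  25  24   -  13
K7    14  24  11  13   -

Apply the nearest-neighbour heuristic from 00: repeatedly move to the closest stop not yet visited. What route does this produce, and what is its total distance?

From 00: distances to unvisited — K6=12, K7=14, J4=18, S9=25. Nearest is K6 (12).
From K6: distances to unvisited — K7=13, S9=24, J4=25. Nearest is K7 (13).
From K7: distances to unvisited — S9=11, J4=24. Nearest is S9 (11).
From S9: distances to unvisited — J4=16. Nearest is J4 (16).
Return J4→00: 18.
Total = 12 + 13 + 11 + 16 + 18 = 70.

70 miles along 00 → K6 → K7 → S9 → J4 → 00.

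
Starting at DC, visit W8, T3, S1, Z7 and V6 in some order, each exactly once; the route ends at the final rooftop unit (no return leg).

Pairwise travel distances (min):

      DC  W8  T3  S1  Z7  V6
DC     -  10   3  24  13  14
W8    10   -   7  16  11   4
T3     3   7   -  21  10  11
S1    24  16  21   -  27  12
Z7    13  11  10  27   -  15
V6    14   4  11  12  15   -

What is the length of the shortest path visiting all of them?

Shortest open route: 40 min.

There are 5! = 120 possible orderings.
DC→W8→T3→S1→Z7→V6: 10+7+21+27+15 = 80
DC→W8→T3→S1→V6→Z7: 10+7+21+12+15 = 65
DC→W8→T3→Z7→S1→V6: 10+7+10+27+12 = 66
DC→W8→T3→Z7→V6→S1: 10+7+10+15+12 = 54
DC→W8→T3→V6→S1→Z7: 10+7+11+12+27 = 67
DC→W8→T3→V6→Z7→S1: 10+7+11+15+27 = 70
DC→W8→S1→T3→Z7→V6: 10+16+21+10+15 = 72
DC→W8→S1→T3→V6→Z7: 10+16+21+11+15 = 73
DC→W8→S1→Z7→T3→V6: 10+16+27+10+11 = 74
DC→W8→S1→Z7→V6→T3: 10+16+27+15+11 = 79
DC→W8→S1→V6→T3→Z7: 10+16+12+11+10 = 59
DC→W8→S1→V6→Z7→T3: 10+16+12+15+10 = 63
DC→W8→Z7→T3→S1→V6: 10+11+10+21+12 = 64
DC→W8→Z7→T3→V6→S1: 10+11+10+11+12 = 54
… (106 more)
DC→T3→Z7→W8→V6→S1: 3+10+11+4+12 = 40  ← best
The minimum is 40.
One shortest path: DC → T3 → Z7 → W8 → V6 → S1.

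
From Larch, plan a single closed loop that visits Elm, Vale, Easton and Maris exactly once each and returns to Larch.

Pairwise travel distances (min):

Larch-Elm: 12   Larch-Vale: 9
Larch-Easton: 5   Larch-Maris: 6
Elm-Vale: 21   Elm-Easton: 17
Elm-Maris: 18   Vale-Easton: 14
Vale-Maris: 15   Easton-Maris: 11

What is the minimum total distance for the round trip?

There are 12 distinct closed tours to check (reversals are equivalent).
Larch-Elm-Vale-Easton-Maris-Larch: 12+21+14+11+6 = 64
Larch-Elm-Vale-Maris-Easton-Larch: 12+21+15+11+5 = 64
Larch-Elm-Easton-Vale-Maris-Larch: 12+17+14+15+6 = 64
Larch-Elm-Easton-Maris-Vale-Larch: 12+17+11+15+9 = 64
Larch-Elm-Maris-Vale-Easton-Larch: 12+18+15+14+5 = 64
Larch-Elm-Maris-Easton-Vale-Larch: 12+18+11+14+9 = 64
Larch-Vale-Elm-Easton-Maris-Larch: 9+21+17+11+6 = 64
Larch-Vale-Elm-Maris-Easton-Larch: 9+21+18+11+5 = 64
Larch-Vale-Easton-Elm-Maris-Larch: 9+14+17+18+6 = 64
Larch-Vale-Maris-Elm-Easton-Larch: 9+15+18+17+5 = 64
Larch-Easton-Elm-Vale-Maris-Larch: 5+17+21+15+6 = 64
Larch-Easton-Vale-Elm-Maris-Larch: 5+14+21+18+6 = 64
The minimum is 64.
One optimal route: Larch → Elm → Vale → Easton → Maris → Larch (or its reverse).

Shortest round trip = 64 min.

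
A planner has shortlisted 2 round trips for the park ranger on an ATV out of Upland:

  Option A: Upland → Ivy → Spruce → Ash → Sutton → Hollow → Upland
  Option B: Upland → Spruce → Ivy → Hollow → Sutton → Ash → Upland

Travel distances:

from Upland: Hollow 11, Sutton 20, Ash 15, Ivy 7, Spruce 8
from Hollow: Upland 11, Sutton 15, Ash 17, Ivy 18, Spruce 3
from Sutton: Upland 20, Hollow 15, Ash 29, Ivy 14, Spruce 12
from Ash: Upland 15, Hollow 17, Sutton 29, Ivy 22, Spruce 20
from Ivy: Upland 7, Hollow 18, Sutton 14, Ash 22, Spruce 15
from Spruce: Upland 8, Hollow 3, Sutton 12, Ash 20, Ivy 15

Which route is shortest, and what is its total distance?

Option A: 7 + 15 + 20 + 29 + 15 + 11 = 97
Option B: 8 + 15 + 18 + 15 + 29 + 15 = 100

97 — Option A is the shortest.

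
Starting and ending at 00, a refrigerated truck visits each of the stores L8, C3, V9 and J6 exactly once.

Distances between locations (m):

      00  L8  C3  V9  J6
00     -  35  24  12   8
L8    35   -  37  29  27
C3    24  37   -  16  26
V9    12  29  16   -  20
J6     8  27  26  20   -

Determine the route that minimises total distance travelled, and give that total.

With 4 stops there are 4!/2 = 12 distinct round trips (a route and its reverse cost the same).
00 → L8 → C3 → V9 → J6 → 00: 35+37+16+20+8 = 116
00 → L8 → C3 → J6 → V9 → 00: 35+37+26+20+12 = 130
00 → L8 → V9 → C3 → J6 → 00: 35+29+16+26+8 = 114
00 → L8 → V9 → J6 → C3 → 00: 35+29+20+26+24 = 134
00 → L8 → J6 → C3 → V9 → 00: 35+27+26+16+12 = 116
00 → L8 → J6 → V9 → C3 → 00: 35+27+20+16+24 = 122
00 → C3 → L8 → V9 → J6 → 00: 24+37+29+20+8 = 118
00 → C3 → L8 → J6 → V9 → 00: 24+37+27+20+12 = 120
00 → C3 → V9 → L8 → J6 → 00: 24+16+29+27+8 = 104
00 → C3 → J6 → L8 → V9 → 00: 24+26+27+29+12 = 118
00 → V9 → L8 → C3 → J6 → 00: 12+29+37+26+8 = 112
00 → V9 → C3 → L8 → J6 → 00: 12+16+37+27+8 = 100
The minimum is 100.
One optimal route: 00 → V9 → C3 → L8 → J6 → 00 (or its reverse).

100 m — the shortest possible round trip.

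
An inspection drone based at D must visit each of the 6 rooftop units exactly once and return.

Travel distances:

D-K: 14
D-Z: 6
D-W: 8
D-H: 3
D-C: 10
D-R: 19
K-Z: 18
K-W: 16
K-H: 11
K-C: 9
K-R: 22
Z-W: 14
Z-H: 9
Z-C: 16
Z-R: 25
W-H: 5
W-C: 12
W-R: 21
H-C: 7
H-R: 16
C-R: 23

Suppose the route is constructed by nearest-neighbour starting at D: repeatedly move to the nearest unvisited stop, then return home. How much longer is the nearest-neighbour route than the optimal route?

From D: H=3, Z=6, W=8, C=10, K=14, R=19 → choose H (3).
From H: W=5, C=7, Z=9, K=11, R=16 → choose W (5).
From W: C=12, Z=14, K=16, R=21 → choose C (12).
From C: K=9, Z=16, R=23 → choose K (9).
From K: Z=18, R=22 → choose Z (18).
From Z: R=25 → choose R (25).
NN route D → H → W → C → K → Z → R → D costs 91.
Optimal: D → Z → W → H → C → K → R → D costs 82 (by enumerating all 360 distinct tours).
Excess = 91 − 82 = 9.

Excess over optimum: 9.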